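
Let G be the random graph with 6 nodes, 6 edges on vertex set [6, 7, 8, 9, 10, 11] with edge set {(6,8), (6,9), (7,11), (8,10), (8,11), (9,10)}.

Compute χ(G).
Clique number ω(G) = 2 (lower bound: χ ≥ ω).
The graph is bipartite (no odd cycle), so 2 colors suffice: χ(G) = 2.
A valid 2-coloring: color 1: [7, 8, 9]; color 2: [6, 10, 11].

χ(G) = 2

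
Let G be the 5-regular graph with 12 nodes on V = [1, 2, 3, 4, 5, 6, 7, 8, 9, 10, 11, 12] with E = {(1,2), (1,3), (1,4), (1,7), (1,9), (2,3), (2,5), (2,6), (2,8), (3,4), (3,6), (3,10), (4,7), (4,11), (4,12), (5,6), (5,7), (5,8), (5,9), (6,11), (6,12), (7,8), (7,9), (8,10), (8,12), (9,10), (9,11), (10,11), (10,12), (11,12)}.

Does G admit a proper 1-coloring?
No, G is not 1-colorable

The clique on vertices [1, 7, 9] has size 3 > 1, so it alone needs 3 colors.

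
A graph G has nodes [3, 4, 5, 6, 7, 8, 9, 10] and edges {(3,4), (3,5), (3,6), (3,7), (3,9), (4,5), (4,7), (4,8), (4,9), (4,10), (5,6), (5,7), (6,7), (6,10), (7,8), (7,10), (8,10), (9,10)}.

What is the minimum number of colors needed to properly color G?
χ(G) = 4

Clique number ω(G) = 4 (lower bound: χ ≥ ω).
The clique on [4, 7, 8, 10] has size 4, forcing χ ≥ 4, and the coloring below uses 4 colors, so χ(G) = 4.
A valid 4-coloring: color 1: [4, 6]; color 2: [7, 9]; color 3: [3, 10]; color 4: [5, 8].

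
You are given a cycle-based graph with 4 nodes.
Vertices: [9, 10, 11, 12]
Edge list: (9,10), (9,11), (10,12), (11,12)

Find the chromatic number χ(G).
Clique number ω(G) = 2 (lower bound: χ ≥ ω).
The graph is bipartite (no odd cycle), so 2 colors suffice: χ(G) = 2.
A valid 2-coloring: color 1: [9, 12]; color 2: [10, 11].

χ(G) = 2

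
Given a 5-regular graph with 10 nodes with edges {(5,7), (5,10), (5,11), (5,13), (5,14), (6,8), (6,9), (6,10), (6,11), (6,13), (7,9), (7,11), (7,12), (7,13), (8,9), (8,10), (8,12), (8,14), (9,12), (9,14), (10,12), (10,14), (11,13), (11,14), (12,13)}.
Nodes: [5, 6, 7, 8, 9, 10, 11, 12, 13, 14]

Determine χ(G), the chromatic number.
Clique number ω(G) = 4 (lower bound: χ ≥ ω).
The clique on [5, 7, 11, 13] has size 4, forcing χ ≥ 4, and the coloring below uses 4 colors, so χ(G) = 4.
A valid 4-coloring: color 1: [6, 7, 14]; color 2: [5, 8]; color 3: [9, 10, 13]; color 4: [11, 12].

χ(G) = 4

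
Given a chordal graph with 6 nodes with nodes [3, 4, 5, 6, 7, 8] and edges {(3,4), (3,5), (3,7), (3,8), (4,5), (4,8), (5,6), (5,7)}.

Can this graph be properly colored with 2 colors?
No, G is not 2-colorable

The clique on vertices [3, 4, 8] has size 3 > 2, so it alone needs 3 colors.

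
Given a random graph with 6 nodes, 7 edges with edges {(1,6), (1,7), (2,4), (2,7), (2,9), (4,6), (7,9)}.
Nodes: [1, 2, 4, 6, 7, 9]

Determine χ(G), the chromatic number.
Clique number ω(G) = 3 (lower bound: χ ≥ ω).
The clique on [2, 7, 9] has size 3, forcing χ ≥ 3, and the coloring below uses 3 colors, so χ(G) = 3.
A valid 3-coloring: color 1: [6, 7]; color 2: [1, 2]; color 3: [4, 9].

χ(G) = 3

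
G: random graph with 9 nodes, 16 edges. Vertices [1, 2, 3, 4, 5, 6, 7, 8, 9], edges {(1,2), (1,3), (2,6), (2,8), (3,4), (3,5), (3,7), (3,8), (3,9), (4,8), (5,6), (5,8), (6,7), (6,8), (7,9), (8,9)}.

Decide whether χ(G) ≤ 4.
A valid 4-coloring: color 1: [3, 6]; color 2: [1, 7, 8]; color 3: [2, 4, 5, 9].
(χ(G) = 3 ≤ 4.)

Yes, G is 4-colorable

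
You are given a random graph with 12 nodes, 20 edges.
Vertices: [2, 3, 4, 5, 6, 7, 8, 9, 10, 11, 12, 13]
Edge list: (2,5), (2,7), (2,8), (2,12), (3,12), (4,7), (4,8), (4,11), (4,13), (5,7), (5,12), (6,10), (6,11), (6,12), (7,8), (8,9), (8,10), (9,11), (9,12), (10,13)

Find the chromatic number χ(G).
χ(G) = 3

Clique number ω(G) = 3 (lower bound: χ ≥ ω).
The clique on [2, 5, 12] has size 3, forcing χ ≥ 3, and the coloring below uses 3 colors, so χ(G) = 3.
A valid 3-coloring: color 1: [3, 5, 6, 8, 13]; color 2: [2, 4, 9, 10]; color 3: [7, 11, 12].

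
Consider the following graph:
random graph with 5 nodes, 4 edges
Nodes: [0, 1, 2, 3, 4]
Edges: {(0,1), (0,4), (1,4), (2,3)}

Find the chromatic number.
χ(G) = 3

Clique number ω(G) = 3 (lower bound: χ ≥ ω).
The clique on [0, 1, 4] has size 3, forcing χ ≥ 3, and the coloring below uses 3 colors, so χ(G) = 3.
A valid 3-coloring: color 1: [1, 2]; color 2: [3, 4]; color 3: [0].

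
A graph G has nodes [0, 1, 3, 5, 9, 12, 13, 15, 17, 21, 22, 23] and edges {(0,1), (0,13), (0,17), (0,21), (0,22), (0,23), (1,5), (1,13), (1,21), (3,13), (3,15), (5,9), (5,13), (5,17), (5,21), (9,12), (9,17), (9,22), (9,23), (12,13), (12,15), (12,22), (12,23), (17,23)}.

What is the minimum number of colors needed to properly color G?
χ(G) = 4

Clique number ω(G) = 3 (lower bound: χ ≥ ω).
Suppose a proper 3-coloring c exists. The clique [0, 1, 13] takes 3 distinct colors; by symmetry let c(0) = 1, c(1) = 2, c(13) = 3.
- Vertex 5: neighbors [1, 13] already have colors [2, 3] ⇒ c(5) = 1.
- Vertex 21: neighbors [0, 1] already have colors [1, 2] ⇒ c(21) = 3.
- Vertex 9: neighbors [5] already have colors [1]; try each remaining color.
- Case c(9) = 2:
  - Vertex 12: neighbors [9, 13] already have colors [2, 3] ⇒ c(12) = 1.
  - Vertex 17: neighbors [0, 9] already have colors [1, 2] ⇒ c(17) = 3.
  - Vertex 23: neighbors [0, 9, 17] already have colors [1, 2, 3] — all 3 colors blocked. Contradiction.
- Case c(9) = 3:
  - Vertex 23: neighbors [0, 9] already have colors [1, 3] ⇒ c(23) = 2.
  - Vertex 17: neighbors [0, 23, 9] already have colors [1, 2, 3] — all 3 colors blocked. Contradiction.
Every case ends in a contradiction, so G has no proper 3-coloring (χ ≥ 4).
The coloring below uses 4 colors, so χ(G) = 4.
A valid 4-coloring: color 1: [0, 3, 5, 12]; color 2: [9, 13, 15, 21]; color 3: [1, 22, 23]; color 4: [17].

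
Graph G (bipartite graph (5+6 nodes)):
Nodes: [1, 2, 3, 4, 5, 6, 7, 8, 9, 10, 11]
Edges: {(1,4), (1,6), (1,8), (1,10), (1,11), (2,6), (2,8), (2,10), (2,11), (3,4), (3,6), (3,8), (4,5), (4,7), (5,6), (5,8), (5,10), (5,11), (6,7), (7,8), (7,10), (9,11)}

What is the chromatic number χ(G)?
Clique number ω(G) = 2 (lower bound: χ ≥ ω).
The graph is bipartite (no odd cycle), so 2 colors suffice: χ(G) = 2.
A valid 2-coloring: color 1: [4, 6, 8, 10, 11]; color 2: [1, 2, 3, 5, 7, 9].

χ(G) = 2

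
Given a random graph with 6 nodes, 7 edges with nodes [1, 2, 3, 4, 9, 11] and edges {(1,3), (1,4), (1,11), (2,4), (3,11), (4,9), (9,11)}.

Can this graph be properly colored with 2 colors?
The clique on vertices [1, 3, 11] has size 3 > 2, so it alone needs 3 colors.

No, G is not 2-colorable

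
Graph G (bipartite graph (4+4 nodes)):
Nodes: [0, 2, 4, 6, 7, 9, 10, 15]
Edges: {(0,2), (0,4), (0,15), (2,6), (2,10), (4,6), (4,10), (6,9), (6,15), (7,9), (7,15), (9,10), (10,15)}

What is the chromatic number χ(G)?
χ(G) = 2

Clique number ω(G) = 2 (lower bound: χ ≥ ω).
The graph is bipartite (no odd cycle), so 2 colors suffice: χ(G) = 2.
A valid 2-coloring: color 1: [0, 6, 7, 10]; color 2: [2, 4, 9, 15].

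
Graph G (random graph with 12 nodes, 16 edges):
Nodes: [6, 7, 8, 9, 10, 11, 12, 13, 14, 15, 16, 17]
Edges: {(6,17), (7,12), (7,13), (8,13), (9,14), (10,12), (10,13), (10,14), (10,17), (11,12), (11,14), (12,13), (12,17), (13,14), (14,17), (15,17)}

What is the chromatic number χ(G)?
Clique number ω(G) = 3 (lower bound: χ ≥ ω).
The clique on [10, 12, 17] has size 3, forcing χ ≥ 3, and the coloring below uses 3 colors, so χ(G) = 3.
A valid 3-coloring: color 1: [6, 8, 12, 14, 15, 16]; color 2: [9, 11, 13, 17]; color 3: [7, 10].

χ(G) = 3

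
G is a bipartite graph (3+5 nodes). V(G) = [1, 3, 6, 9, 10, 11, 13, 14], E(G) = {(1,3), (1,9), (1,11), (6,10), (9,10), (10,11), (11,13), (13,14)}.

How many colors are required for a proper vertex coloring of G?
χ(G) = 2

Clique number ω(G) = 2 (lower bound: χ ≥ ω).
The graph is bipartite (no odd cycle), so 2 colors suffice: χ(G) = 2.
A valid 2-coloring: color 1: [1, 10, 13]; color 2: [3, 6, 9, 11, 14].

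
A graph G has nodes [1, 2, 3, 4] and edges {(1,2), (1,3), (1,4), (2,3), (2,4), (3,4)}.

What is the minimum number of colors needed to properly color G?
Clique number ω(G) = 4 (lower bound: χ ≥ ω).
The clique on [1, 2, 3, 4] has size 4, forcing χ ≥ 4, and the coloring below uses 4 colors, so χ(G) = 4.
A valid 4-coloring: color 1: [4]; color 2: [1]; color 3: [3]; color 4: [2].

χ(G) = 4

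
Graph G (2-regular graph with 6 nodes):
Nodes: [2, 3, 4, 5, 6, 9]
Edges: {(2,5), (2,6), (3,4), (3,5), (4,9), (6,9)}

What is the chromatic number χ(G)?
Clique number ω(G) = 2 (lower bound: χ ≥ ω).
The graph is bipartite (no odd cycle), so 2 colors suffice: χ(G) = 2.
A valid 2-coloring: color 1: [2, 3, 9]; color 2: [4, 5, 6].

χ(G) = 2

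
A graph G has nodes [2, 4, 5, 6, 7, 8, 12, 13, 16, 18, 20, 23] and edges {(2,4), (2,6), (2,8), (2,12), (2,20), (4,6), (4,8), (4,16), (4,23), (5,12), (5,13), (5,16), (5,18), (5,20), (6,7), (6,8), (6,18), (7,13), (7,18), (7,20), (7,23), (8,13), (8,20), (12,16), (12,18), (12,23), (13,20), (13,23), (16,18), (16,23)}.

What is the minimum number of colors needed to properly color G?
Clique number ω(G) = 4 (lower bound: χ ≥ ω).
The clique on [2, 4, 6, 8] has size 4, forcing χ ≥ 4, and the coloring below uses 4 colors, so χ(G) = 4.
A valid 4-coloring: color 1: [4, 12, 20]; color 2: [2, 5, 7]; color 3: [8, 18, 23]; color 4: [6, 13, 16].

χ(G) = 4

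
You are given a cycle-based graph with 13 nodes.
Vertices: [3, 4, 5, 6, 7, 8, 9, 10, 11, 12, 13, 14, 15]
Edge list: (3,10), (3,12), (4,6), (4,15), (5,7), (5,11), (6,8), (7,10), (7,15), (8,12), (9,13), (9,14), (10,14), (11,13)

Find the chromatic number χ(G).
χ(G) = 3

Clique number ω(G) = 2 (lower bound: χ ≥ ω).
Odd cycle [5, 11, 13, 9, 14, 10, 7] needs 3 colors (χ ≥ 3).
The coloring below uses 3 colors, so χ(G) = 3.
A valid 3-coloring: color 1: [3, 4, 7, 8, 9, 11]; color 2: [5, 6, 10, 12, 13, 15]; color 3: [14].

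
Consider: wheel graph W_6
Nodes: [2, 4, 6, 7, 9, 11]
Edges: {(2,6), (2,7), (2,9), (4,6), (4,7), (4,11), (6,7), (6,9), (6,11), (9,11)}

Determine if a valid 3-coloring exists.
No, G is not 3-colorable

Odd cycle [4, 7, 2, 9, 11] needs 3 colors (χ ≥ 3).
Vertex 6 is adjacent to every vertex of [2, 4, 7, 9, 11], which already need 3 colors among themselves, so 6 needs a new color (χ ≥ 4).
Hence χ(G) ≥ 4 > 3, so no proper 3-coloring exists.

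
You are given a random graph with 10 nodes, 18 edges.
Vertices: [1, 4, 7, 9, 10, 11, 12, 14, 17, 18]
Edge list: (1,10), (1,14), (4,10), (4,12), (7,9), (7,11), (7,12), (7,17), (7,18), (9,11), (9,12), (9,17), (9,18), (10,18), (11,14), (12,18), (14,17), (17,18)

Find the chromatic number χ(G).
χ(G) = 4

Clique number ω(G) = 4 (lower bound: χ ≥ ω).
The clique on [7, 9, 17, 18] has size 4, forcing χ ≥ 4, and the coloring below uses 4 colors, so χ(G) = 4.
A valid 4-coloring: color 1: [9, 10, 14]; color 2: [1, 4, 7]; color 3: [11, 18]; color 4: [12, 17].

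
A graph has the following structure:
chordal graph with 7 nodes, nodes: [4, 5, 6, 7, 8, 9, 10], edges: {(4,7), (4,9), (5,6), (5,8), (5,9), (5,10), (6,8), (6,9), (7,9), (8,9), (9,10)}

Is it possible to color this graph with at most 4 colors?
A valid 4-coloring: color 1: [9]; color 2: [4, 5]; color 3: [7, 8, 10]; color 4: [6].
(χ(G) = 4 ≤ 4.)

Yes, G is 4-colorable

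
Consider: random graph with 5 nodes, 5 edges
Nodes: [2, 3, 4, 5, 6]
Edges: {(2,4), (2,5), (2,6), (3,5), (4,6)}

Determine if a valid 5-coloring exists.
Yes, G is 5-colorable

A valid 5-coloring: color 1: [2, 3]; color 2: [4, 5]; color 3: [6].
(χ(G) = 3 ≤ 5.)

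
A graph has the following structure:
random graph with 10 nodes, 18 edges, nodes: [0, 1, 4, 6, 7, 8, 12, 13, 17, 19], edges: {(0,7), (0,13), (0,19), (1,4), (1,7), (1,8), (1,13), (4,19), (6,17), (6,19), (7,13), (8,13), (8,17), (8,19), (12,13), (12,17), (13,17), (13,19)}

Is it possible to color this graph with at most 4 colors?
Yes, G is 4-colorable

A valid 4-coloring: color 1: [4, 6, 13]; color 2: [1, 17, 19]; color 3: [0, 8, 12]; color 4: [7].
(χ(G) = 4 ≤ 4.)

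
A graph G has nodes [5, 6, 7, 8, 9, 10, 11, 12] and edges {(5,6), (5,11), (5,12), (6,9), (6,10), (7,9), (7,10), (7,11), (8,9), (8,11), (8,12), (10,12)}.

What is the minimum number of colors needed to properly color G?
χ(G) = 3

Clique number ω(G) = 2 (lower bound: χ ≥ ω).
Odd cycle [8, 9, 6, 10, 12] needs 3 colors (χ ≥ 3).
The coloring below uses 3 colors, so χ(G) = 3.
A valid 3-coloring: color 1: [9, 10, 11]; color 2: [6, 7, 12]; color 3: [5, 8].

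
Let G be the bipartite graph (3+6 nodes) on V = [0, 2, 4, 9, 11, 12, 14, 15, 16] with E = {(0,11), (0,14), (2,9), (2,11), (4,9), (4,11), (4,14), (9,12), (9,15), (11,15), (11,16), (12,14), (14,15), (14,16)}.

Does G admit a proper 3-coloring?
Yes, G is 3-colorable

A valid 3-coloring: color 1: [9, 11, 14]; color 2: [0, 2, 4, 12, 15, 16].
(χ(G) = 2 ≤ 3.)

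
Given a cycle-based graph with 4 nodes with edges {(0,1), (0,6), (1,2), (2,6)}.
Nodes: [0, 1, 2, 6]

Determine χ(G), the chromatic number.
χ(G) = 2

Clique number ω(G) = 2 (lower bound: χ ≥ ω).
The graph is bipartite (no odd cycle), so 2 colors suffice: χ(G) = 2.
A valid 2-coloring: color 1: [0, 2]; color 2: [1, 6].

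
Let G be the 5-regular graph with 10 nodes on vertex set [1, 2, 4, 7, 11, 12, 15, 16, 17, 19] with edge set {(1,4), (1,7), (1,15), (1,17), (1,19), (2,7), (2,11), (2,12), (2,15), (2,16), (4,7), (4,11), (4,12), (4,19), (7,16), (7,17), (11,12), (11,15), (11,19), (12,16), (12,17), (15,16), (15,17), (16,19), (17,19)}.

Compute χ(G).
Clique number ω(G) = 3 (lower bound: χ ≥ ω).
The clique on [1, 17, 19] has size 3, forcing χ ≥ 3, and the coloring below uses 3 colors, so χ(G) = 3.
A valid 3-coloring: color 1: [7, 12, 15, 19]; color 2: [1, 11, 16]; color 3: [2, 4, 17].

χ(G) = 3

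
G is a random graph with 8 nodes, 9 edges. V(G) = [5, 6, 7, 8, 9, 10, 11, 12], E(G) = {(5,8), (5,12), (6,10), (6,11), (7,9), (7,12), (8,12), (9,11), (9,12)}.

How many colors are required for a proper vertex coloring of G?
χ(G) = 3

Clique number ω(G) = 3 (lower bound: χ ≥ ω).
The clique on [5, 8, 12] has size 3, forcing χ ≥ 3, and the coloring below uses 3 colors, so χ(G) = 3.
A valid 3-coloring: color 1: [10, 11, 12]; color 2: [6, 8, 9]; color 3: [5, 7].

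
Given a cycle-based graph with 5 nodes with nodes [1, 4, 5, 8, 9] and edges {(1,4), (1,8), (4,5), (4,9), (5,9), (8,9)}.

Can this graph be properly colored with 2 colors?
No, G is not 2-colorable

The clique on vertices [4, 5, 9] has size 3 > 2, so it alone needs 3 colors.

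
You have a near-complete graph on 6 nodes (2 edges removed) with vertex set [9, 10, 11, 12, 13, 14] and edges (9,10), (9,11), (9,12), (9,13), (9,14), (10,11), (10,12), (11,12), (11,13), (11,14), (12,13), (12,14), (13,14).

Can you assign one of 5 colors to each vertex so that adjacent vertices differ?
A valid 5-coloring: color 1: [12]; color 2: [11]; color 3: [9]; color 4: [10, 13]; color 5: [14].
(χ(G) = 5 ≤ 5.)

Yes, G is 5-colorable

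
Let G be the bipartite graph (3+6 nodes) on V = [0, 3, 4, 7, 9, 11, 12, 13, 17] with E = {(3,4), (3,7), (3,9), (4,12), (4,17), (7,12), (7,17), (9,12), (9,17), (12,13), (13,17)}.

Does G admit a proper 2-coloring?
A valid 2-coloring: color 1: [0, 3, 11, 12, 17]; color 2: [4, 7, 9, 13].
(χ(G) = 2 ≤ 2.)

Yes, G is 2-colorable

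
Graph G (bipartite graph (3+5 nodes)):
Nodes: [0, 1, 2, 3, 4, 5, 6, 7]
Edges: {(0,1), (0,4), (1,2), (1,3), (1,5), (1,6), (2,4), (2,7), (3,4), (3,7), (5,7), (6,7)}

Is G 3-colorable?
A valid 3-coloring: color 1: [1, 4, 7]; color 2: [0, 2, 3, 5, 6].
(χ(G) = 2 ≤ 3.)

Yes, G is 3-colorable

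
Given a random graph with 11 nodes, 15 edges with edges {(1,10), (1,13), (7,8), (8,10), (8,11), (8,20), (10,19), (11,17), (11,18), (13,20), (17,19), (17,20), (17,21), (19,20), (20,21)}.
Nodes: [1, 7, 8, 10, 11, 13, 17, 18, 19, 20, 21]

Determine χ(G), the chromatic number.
Clique number ω(G) = 3 (lower bound: χ ≥ ω).
The clique on [17, 19, 20] has size 3, forcing χ ≥ 3, and the coloring below uses 3 colors, so χ(G) = 3.
A valid 3-coloring: color 1: [7, 10, 11, 20]; color 2: [1, 8, 17, 18]; color 3: [13, 19, 21].

χ(G) = 3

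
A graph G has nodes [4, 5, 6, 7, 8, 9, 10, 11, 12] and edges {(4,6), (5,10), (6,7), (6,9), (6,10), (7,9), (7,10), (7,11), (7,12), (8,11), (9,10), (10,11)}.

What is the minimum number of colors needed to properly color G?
χ(G) = 4

Clique number ω(G) = 4 (lower bound: χ ≥ ω).
The clique on [6, 7, 9, 10] has size 4, forcing χ ≥ 4, and the coloring below uses 4 colors, so χ(G) = 4.
A valid 4-coloring: color 1: [4, 5, 7, 8]; color 2: [10, 12]; color 3: [6, 11]; color 4: [9].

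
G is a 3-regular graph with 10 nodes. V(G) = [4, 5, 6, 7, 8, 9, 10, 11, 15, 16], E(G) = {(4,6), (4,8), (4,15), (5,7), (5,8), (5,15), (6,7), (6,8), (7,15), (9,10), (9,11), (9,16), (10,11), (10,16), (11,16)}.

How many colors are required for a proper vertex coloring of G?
χ(G) = 4

Clique number ω(G) = 4 (lower bound: χ ≥ ω).
The clique on [9, 10, 11, 16] has size 4, forcing χ ≥ 4, and the coloring below uses 4 colors, so χ(G) = 4.
A valid 4-coloring: color 1: [5, 6, 9]; color 2: [4, 7, 16]; color 3: [8, 11, 15]; color 4: [10].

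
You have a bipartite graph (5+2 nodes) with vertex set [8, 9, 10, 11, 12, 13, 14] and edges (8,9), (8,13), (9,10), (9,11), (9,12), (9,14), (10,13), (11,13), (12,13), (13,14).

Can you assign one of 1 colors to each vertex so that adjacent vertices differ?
No, G is not 1-colorable

Edge (8,9) forces its endpoints to differ, so 1 color is not enough.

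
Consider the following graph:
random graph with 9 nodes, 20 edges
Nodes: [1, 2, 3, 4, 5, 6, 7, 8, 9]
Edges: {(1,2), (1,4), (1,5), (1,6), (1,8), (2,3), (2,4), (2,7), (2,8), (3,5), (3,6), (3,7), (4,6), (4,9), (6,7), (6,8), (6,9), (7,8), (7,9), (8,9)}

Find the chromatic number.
χ(G) = 4

Clique number ω(G) = 4 (lower bound: χ ≥ ω).
The clique on [6, 7, 8, 9] has size 4, forcing χ ≥ 4, and the coloring below uses 4 colors, so χ(G) = 4.
A valid 4-coloring: color 1: [2, 5, 6]; color 2: [1, 3, 9]; color 3: [4, 8]; color 4: [7].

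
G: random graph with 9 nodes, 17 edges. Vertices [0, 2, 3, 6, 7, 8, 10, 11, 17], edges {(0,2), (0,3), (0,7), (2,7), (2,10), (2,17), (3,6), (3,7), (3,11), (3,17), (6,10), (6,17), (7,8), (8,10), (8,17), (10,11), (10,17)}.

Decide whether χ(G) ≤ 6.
A valid 6-coloring: color 1: [3, 10]; color 2: [7, 11, 17]; color 3: [2, 6, 8]; color 4: [0].
(χ(G) = 4 ≤ 6.)

Yes, G is 6-colorable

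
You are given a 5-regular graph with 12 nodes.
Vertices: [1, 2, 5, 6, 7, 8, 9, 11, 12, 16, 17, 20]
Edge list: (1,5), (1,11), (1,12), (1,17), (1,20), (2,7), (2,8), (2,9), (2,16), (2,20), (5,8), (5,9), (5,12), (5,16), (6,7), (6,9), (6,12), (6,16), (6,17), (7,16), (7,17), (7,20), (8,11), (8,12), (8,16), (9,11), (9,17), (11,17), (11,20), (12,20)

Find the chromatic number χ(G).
χ(G) = 4

Clique number ω(G) = 3 (lower bound: χ ≥ ω).
Suppose a proper 3-coloring c exists. The clique [1, 5, 12] takes 3 distinct colors; by symmetry let c(1) = 1, c(5) = 2, c(12) = 3.
- Vertex 8: neighbors [5, 12] already have colors [2, 3] ⇒ c(8) = 1.
- Vertex 16: neighbors [8, 5] already have colors [1, 2] ⇒ c(16) = 3.
- Vertex 2: neighbors [8, 16] already have colors [1, 3] ⇒ c(2) = 2.
- Vertex 20: neighbors [1, 2, 12] already have colors [1, 2, 3] — all 3 colors blocked. Contradiction.
The forced assignments end in a contradiction, so G has no proper 3-coloring (χ ≥ 4).
The coloring below uses 4 colors, so χ(G) = 4.
A valid 4-coloring: color 1: [2, 5, 6, 11]; color 2: [16, 17, 20]; color 3: [1, 7, 8, 9]; color 4: [12].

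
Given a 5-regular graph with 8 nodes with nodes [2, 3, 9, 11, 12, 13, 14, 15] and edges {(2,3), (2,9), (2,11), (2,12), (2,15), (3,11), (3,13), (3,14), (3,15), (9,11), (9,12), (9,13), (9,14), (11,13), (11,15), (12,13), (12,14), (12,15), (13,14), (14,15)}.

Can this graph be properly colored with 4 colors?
A valid 4-coloring: color 1: [2, 13]; color 2: [3, 12]; color 3: [11, 14]; color 4: [9, 15].
(χ(G) = 4 ≤ 4.)

Yes, G is 4-colorable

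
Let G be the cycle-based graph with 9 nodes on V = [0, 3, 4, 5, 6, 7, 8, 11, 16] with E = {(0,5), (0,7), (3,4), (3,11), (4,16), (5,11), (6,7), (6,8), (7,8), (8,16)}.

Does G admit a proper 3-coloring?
A valid 3-coloring: color 1: [3, 5, 7, 16]; color 2: [0, 4, 8, 11]; color 3: [6].
(χ(G) = 3 ≤ 3.)

Yes, G is 3-colorable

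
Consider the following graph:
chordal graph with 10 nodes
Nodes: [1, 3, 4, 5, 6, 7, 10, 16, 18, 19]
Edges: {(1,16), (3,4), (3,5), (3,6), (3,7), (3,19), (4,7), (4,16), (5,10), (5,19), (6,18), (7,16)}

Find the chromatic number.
χ(G) = 3

Clique number ω(G) = 3 (lower bound: χ ≥ ω).
The clique on [3, 5, 19] has size 3, forcing χ ≥ 3, and the coloring below uses 3 colors, so χ(G) = 3.
A valid 3-coloring: color 1: [3, 10, 16, 18]; color 2: [1, 4, 5, 6]; color 3: [7, 19].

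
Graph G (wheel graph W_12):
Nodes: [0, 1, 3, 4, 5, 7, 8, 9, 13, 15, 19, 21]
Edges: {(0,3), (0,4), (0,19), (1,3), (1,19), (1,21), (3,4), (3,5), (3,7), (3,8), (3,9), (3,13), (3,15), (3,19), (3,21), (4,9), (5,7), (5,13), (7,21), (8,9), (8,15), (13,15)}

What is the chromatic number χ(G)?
χ(G) = 4

Clique number ω(G) = 3 (lower bound: χ ≥ ω).
Odd cycle [5, 7, 21, 1, 19, 0, 4, 9, 8, 15, 13] needs 3 colors (χ ≥ 3).
Vertex 3 is adjacent to every vertex of [0, 1, 4, 5, 7, 8, 9, 13, 15, 19, 21], which already need 3 colors among themselves, so 3 needs a new color (χ ≥ 4).
The coloring below uses 4 colors, so χ(G) = 4.
A valid 4-coloring: color 1: [3]; color 2: [4, 5, 15, 19, 21]; color 3: [0, 1, 7, 9, 13]; color 4: [8].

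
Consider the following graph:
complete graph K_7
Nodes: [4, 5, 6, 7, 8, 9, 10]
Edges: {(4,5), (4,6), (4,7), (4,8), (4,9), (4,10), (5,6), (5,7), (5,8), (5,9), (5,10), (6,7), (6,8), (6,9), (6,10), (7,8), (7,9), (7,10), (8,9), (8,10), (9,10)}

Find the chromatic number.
Clique number ω(G) = 7 (lower bound: χ ≥ ω).
The clique on [4, 5, 6, 7, 8, 9, 10] has size 7, forcing χ ≥ 7, and the coloring below uses 7 colors, so χ(G) = 7.
A valid 7-coloring: color 1: [7]; color 2: [8]; color 3: [5]; color 4: [4]; color 5: [9]; color 6: [6]; color 7: [10].

χ(G) = 7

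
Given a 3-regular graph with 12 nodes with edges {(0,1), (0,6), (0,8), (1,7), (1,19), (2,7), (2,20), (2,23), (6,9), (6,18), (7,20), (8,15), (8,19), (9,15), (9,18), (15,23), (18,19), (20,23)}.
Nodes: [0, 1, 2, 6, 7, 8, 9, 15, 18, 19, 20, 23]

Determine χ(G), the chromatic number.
Clique number ω(G) = 3 (lower bound: χ ≥ ω).
The clique on [2, 7, 20] has size 3, forcing χ ≥ 3, and the coloring below uses 3 colors, so χ(G) = 3.
A valid 3-coloring: color 1: [2, 6, 15, 19]; color 2: [1, 8, 9, 20]; color 3: [0, 7, 18, 23].

χ(G) = 3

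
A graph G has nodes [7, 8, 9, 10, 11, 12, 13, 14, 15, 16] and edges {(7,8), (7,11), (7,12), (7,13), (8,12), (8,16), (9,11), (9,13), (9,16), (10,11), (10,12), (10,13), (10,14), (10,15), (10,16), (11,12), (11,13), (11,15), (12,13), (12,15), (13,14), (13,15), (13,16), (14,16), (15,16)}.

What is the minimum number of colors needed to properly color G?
Clique number ω(G) = 5 (lower bound: χ ≥ ω).
The clique on [10, 11, 12, 13, 15] has size 5, forcing χ ≥ 5, and the coloring below uses 5 colors, so χ(G) = 5.
A valid 5-coloring: color 1: [8, 13]; color 2: [12, 16]; color 3: [11, 14]; color 4: [7, 9, 10]; color 5: [15].

χ(G) = 5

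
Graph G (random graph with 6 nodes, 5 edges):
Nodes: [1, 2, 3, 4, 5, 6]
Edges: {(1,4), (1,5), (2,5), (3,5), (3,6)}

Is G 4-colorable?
A valid 4-coloring: color 1: [4, 5, 6]; color 2: [1, 2, 3].
(χ(G) = 2 ≤ 4.)

Yes, G is 4-colorable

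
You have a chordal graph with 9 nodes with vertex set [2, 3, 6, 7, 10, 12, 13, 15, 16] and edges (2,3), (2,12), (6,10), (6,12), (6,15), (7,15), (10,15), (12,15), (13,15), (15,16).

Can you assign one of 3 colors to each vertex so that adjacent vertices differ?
A valid 3-coloring: color 1: [2, 15]; color 2: [3, 7, 10, 12, 13, 16]; color 3: [6].
(χ(G) = 3 ≤ 3.)

Yes, G is 3-colorable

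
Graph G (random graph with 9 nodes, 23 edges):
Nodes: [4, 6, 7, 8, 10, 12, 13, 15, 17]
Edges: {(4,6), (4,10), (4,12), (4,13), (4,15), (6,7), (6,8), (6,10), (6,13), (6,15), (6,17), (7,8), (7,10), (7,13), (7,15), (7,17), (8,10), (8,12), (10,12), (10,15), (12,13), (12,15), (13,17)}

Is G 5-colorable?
A valid 5-coloring: color 1: [6, 12]; color 2: [4, 7]; color 3: [10, 13]; color 4: [8, 15, 17].
(χ(G) = 4 ≤ 5.)

Yes, G is 5-colorable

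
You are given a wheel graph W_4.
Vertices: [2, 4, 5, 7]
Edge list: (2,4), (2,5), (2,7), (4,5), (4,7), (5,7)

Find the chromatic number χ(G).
Clique number ω(G) = 4 (lower bound: χ ≥ ω).
The clique on [2, 4, 5, 7] has size 4, forcing χ ≥ 4, and the coloring below uses 4 colors, so χ(G) = 4.
A valid 4-coloring: color 1: [2]; color 2: [7]; color 3: [4]; color 4: [5].

χ(G) = 4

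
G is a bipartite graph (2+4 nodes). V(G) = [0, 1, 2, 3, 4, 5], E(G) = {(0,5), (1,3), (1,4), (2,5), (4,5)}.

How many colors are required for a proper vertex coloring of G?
Clique number ω(G) = 2 (lower bound: χ ≥ ω).
The graph is bipartite (no odd cycle), so 2 colors suffice: χ(G) = 2.
A valid 2-coloring: color 1: [1, 5]; color 2: [0, 2, 3, 4].

χ(G) = 2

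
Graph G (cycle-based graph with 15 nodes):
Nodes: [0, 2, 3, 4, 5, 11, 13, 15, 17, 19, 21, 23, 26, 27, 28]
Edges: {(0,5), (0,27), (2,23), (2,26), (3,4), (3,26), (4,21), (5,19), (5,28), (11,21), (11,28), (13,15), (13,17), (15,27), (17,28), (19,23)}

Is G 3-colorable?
A valid 3-coloring: color 1: [4, 5, 11, 17, 23, 26, 27]; color 2: [0, 2, 3, 15, 19, 21, 28]; color 3: [13].
(χ(G) = 3 ≤ 3.)

Yes, G is 3-colorable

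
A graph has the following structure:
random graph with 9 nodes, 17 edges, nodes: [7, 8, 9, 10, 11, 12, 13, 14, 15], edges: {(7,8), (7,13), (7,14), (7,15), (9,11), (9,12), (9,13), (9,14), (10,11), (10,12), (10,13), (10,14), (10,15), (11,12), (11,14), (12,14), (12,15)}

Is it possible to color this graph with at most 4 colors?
Yes, G is 4-colorable

A valid 4-coloring: color 1: [7, 12]; color 2: [8, 9, 10]; color 3: [13, 14, 15]; color 4: [11].
(χ(G) = 4 ≤ 4.)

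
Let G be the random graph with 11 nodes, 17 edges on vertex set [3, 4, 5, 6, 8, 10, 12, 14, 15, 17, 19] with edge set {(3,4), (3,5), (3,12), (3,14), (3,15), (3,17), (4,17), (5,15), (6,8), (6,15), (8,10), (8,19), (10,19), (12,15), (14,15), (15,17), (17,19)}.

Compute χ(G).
Clique number ω(G) = 3 (lower bound: χ ≥ ω).
The clique on [3, 4, 17] has size 3, forcing χ ≥ 3, and the coloring below uses 3 colors, so χ(G) = 3.
A valid 3-coloring: color 1: [3, 6, 19]; color 2: [4, 8, 15]; color 3: [5, 10, 12, 14, 17].

χ(G) = 3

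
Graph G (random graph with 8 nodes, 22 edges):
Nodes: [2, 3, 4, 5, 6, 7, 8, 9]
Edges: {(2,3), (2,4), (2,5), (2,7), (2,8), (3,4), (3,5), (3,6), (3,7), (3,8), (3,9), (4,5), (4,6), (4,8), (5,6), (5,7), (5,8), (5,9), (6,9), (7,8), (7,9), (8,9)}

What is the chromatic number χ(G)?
Clique number ω(G) = 5 (lower bound: χ ≥ ω).
The clique on [3, 5, 7, 8, 9] has size 5, forcing χ ≥ 5, and the coloring below uses 5 colors, so χ(G) = 5.
A valid 5-coloring: color 1: [5]; color 2: [3]; color 3: [6, 8]; color 4: [2, 9]; color 5: [4, 7].

χ(G) = 5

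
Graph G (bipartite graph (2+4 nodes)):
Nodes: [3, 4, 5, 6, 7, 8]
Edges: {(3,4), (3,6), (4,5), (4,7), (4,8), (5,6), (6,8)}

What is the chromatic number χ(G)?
Clique number ω(G) = 2 (lower bound: χ ≥ ω).
The graph is bipartite (no odd cycle), so 2 colors suffice: χ(G) = 2.
A valid 2-coloring: color 1: [4, 6]; color 2: [3, 5, 7, 8].

χ(G) = 2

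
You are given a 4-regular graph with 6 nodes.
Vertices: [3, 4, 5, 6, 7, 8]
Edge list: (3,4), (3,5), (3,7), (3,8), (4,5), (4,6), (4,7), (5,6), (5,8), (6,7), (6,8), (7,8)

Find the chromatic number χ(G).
Clique number ω(G) = 3 (lower bound: χ ≥ ω).
The clique on [3, 5, 8] has size 3, forcing χ ≥ 3, and the coloring below uses 3 colors, so χ(G) = 3.
A valid 3-coloring: color 1: [3, 6]; color 2: [4, 8]; color 3: [5, 7].

χ(G) = 3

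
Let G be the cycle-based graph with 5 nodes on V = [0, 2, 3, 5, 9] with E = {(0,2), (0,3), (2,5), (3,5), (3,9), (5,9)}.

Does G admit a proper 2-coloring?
No, G is not 2-colorable

The clique on vertices [3, 5, 9] has size 3 > 2, so it alone needs 3 colors.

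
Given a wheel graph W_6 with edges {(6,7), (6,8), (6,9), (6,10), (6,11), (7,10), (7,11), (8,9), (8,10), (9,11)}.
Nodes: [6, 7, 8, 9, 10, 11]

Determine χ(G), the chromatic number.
Clique number ω(G) = 3 (lower bound: χ ≥ ω).
Odd cycle [9, 11, 7, 10, 8] needs 3 colors (χ ≥ 3).
Vertex 6 is adjacent to every vertex of [7, 8, 9, 10, 11], which already need 3 colors among themselves, so 6 needs a new color (χ ≥ 4).
The coloring below uses 4 colors, so χ(G) = 4.
A valid 4-coloring: color 1: [6]; color 2: [9, 10]; color 3: [8, 11]; color 4: [7].

χ(G) = 4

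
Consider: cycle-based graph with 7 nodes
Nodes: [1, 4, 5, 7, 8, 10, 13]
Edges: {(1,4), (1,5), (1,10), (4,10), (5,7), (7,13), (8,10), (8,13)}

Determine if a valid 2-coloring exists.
No, G is not 2-colorable

The clique on vertices [1, 4, 10] has size 3 > 2, so it alone needs 3 colors.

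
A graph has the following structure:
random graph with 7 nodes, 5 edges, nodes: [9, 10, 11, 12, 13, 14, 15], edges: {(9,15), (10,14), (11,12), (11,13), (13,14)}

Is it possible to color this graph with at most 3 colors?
Yes, G is 3-colorable

A valid 3-coloring: color 1: [10, 12, 13, 15]; color 2: [9, 11, 14].
(χ(G) = 2 ≤ 3.)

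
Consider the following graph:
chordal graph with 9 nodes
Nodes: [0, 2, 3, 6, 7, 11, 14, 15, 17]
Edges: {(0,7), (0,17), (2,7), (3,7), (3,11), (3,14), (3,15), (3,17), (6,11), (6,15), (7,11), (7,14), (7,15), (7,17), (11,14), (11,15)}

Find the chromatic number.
Clique number ω(G) = 4 (lower bound: χ ≥ ω).
The clique on [3, 7, 11, 14] has size 4, forcing χ ≥ 4, and the coloring below uses 4 colors, so χ(G) = 4.
A valid 4-coloring: color 1: [6, 7]; color 2: [0, 2, 3]; color 3: [11, 17]; color 4: [14, 15].

χ(G) = 4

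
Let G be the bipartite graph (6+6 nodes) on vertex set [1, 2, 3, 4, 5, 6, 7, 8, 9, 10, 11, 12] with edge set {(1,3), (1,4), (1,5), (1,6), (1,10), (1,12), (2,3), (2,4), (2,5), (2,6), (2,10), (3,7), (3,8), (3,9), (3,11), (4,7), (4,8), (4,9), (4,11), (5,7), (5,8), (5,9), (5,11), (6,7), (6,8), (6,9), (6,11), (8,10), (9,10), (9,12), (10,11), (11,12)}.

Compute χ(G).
Clique number ω(G) = 2 (lower bound: χ ≥ ω).
The graph is bipartite (no odd cycle), so 2 colors suffice: χ(G) = 2.
A valid 2-coloring: color 1: [1, 2, 7, 8, 9, 11]; color 2: [3, 4, 5, 6, 10, 12].

χ(G) = 2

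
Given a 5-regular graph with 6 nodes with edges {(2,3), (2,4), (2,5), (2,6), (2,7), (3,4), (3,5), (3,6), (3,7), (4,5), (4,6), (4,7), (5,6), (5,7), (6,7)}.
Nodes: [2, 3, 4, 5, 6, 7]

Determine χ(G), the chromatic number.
χ(G) = 6

Clique number ω(G) = 6 (lower bound: χ ≥ ω).
The clique on [2, 3, 4, 5, 6, 7] has size 6, forcing χ ≥ 6, and the coloring below uses 6 colors, so χ(G) = 6.
A valid 6-coloring: color 1: [2]; color 2: [6]; color 3: [4]; color 4: [5]; color 5: [3]; color 6: [7].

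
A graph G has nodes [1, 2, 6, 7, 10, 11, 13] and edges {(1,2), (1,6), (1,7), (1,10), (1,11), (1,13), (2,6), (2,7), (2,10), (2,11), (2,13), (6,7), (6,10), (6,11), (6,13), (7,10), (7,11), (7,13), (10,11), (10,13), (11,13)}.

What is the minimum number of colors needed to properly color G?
Clique number ω(G) = 7 (lower bound: χ ≥ ω).
The clique on [1, 2, 6, 7, 10, 11, 13] has size 7, forcing χ ≥ 7, and the coloring below uses 7 colors, so χ(G) = 7.
A valid 7-coloring: color 1: [11]; color 2: [2]; color 3: [1]; color 4: [7]; color 5: [6]; color 6: [13]; color 7: [10].

χ(G) = 7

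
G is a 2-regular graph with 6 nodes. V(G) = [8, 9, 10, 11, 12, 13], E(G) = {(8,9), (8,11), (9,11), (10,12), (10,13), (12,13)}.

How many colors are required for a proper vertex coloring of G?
χ(G) = 3

Clique number ω(G) = 3 (lower bound: χ ≥ ω).
The clique on [8, 9, 11] has size 3, forcing χ ≥ 3, and the coloring below uses 3 colors, so χ(G) = 3.
A valid 3-coloring: color 1: [11, 13]; color 2: [9, 10]; color 3: [8, 12].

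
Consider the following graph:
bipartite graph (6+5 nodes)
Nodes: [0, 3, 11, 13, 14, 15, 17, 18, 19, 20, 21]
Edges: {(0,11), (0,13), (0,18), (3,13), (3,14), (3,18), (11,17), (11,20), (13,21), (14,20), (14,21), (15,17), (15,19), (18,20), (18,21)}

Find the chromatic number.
Clique number ω(G) = 2 (lower bound: χ ≥ ω).
The graph is bipartite (no odd cycle), so 2 colors suffice: χ(G) = 2.
A valid 2-coloring: color 1: [11, 13, 14, 15, 18]; color 2: [0, 3, 17, 19, 20, 21].

χ(G) = 2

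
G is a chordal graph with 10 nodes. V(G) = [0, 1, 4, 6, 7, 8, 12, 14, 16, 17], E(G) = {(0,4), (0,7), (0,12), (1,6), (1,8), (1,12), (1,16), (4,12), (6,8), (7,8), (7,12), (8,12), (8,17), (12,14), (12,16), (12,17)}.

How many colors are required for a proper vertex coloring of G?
χ(G) = 3

Clique number ω(G) = 3 (lower bound: χ ≥ ω).
The clique on [0, 4, 12] has size 3, forcing χ ≥ 3, and the coloring below uses 3 colors, so χ(G) = 3.
A valid 3-coloring: color 1: [6, 12]; color 2: [0, 8, 14, 16]; color 3: [1, 4, 7, 17].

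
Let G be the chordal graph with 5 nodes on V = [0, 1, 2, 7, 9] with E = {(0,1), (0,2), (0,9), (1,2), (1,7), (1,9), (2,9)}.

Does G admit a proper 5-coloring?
Yes, G is 5-colorable

A valid 5-coloring: color 1: [1]; color 2: [2, 7]; color 3: [9]; color 4: [0].
(χ(G) = 4 ≤ 5.)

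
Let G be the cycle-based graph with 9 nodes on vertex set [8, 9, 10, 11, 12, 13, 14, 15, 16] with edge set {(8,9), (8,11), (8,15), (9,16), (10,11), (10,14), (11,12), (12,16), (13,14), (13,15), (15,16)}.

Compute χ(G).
χ(G) = 3

Clique number ω(G) = 2 (lower bound: χ ≥ ω).
Odd cycle [16, 12, 11, 8, 15] needs 3 colors (χ ≥ 3).
The coloring below uses 3 colors, so χ(G) = 3.
A valid 3-coloring: color 1: [8, 10, 13, 16]; color 2: [9, 11, 14, 15]; color 3: [12].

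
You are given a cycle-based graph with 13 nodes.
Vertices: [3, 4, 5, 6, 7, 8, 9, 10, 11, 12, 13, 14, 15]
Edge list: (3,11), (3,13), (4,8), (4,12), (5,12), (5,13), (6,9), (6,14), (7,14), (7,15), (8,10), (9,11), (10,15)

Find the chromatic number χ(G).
χ(G) = 3

Clique number ω(G) = 2 (lower bound: χ ≥ ω).
Odd cycle [8, 10, 15, 7, 14, 6, 9, 11, 3, 13, 5, 12, 4] needs 3 colors (χ ≥ 3).
The coloring below uses 3 colors, so χ(G) = 3.
A valid 3-coloring: color 1: [3, 8, 9, 12, 14, 15]; color 2: [4, 6, 7, 10, 11, 13]; color 3: [5].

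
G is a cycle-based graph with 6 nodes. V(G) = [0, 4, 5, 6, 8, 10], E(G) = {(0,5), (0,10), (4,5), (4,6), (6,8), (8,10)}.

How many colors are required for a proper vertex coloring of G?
Clique number ω(G) = 2 (lower bound: χ ≥ ω).
The graph is bipartite (no odd cycle), so 2 colors suffice: χ(G) = 2.
A valid 2-coloring: color 1: [5, 6, 10]; color 2: [0, 4, 8].

χ(G) = 2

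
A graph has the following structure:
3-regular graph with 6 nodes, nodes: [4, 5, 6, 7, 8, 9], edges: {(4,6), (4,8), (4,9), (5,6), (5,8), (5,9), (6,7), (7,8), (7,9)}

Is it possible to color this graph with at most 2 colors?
A valid 2-coloring: color 1: [6, 8, 9]; color 2: [4, 5, 7].
(χ(G) = 2 ≤ 2.)

Yes, G is 2-colorable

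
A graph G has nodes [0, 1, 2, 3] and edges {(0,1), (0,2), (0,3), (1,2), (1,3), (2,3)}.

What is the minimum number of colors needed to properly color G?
Clique number ω(G) = 4 (lower bound: χ ≥ ω).
The clique on [0, 1, 2, 3] has size 4, forcing χ ≥ 4, and the coloring below uses 4 colors, so χ(G) = 4.
A valid 4-coloring: color 1: [2]; color 2: [3]; color 3: [1]; color 4: [0].

χ(G) = 4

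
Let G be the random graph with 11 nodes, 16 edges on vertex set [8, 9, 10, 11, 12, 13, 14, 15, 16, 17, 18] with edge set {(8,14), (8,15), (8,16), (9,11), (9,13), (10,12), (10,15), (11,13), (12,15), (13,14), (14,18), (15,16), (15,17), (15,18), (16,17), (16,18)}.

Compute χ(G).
Clique number ω(G) = 3 (lower bound: χ ≥ ω).
The clique on [9, 11, 13] has size 3, forcing χ ≥ 3, and the coloring below uses 3 colors, so χ(G) = 3.
A valid 3-coloring: color 1: [11, 14, 15]; color 2: [12, 13, 16]; color 3: [8, 9, 10, 17, 18].

χ(G) = 3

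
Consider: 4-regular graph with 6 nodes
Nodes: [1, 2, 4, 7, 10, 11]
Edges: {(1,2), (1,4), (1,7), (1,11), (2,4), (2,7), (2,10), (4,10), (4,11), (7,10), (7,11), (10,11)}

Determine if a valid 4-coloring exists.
Yes, G is 4-colorable

A valid 4-coloring: color 1: [1, 10]; color 2: [2, 11]; color 3: [4, 7].
(χ(G) = 3 ≤ 4.)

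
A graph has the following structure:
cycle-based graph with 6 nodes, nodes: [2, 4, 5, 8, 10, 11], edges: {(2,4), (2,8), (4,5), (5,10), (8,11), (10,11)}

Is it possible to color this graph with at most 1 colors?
No, G is not 1-colorable

Edge (8,11) forces its endpoints to differ, so 1 color is not enough.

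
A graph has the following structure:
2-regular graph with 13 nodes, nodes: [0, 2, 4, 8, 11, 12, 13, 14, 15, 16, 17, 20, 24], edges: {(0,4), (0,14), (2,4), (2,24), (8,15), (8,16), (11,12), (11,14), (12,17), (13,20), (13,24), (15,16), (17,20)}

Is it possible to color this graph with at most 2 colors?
No, G is not 2-colorable

The clique on vertices [8, 15, 16] has size 3 > 2, so it alone needs 3 colors.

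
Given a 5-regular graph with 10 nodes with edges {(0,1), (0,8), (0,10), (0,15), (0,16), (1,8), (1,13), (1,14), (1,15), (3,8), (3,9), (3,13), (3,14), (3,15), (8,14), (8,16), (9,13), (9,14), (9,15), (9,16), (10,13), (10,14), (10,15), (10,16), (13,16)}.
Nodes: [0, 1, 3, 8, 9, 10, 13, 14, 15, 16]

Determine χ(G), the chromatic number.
Clique number ω(G) = 3 (lower bound: χ ≥ ω).
Odd cycle [8, 16, 10, 15, 1] needs 3 colors (χ ≥ 3).
Vertex 0 is adjacent to every vertex of [1, 8, 10, 15, 16], which already need 3 colors among themselves, so 0 needs a new color (χ ≥ 4).
The coloring below uses 4 colors, so χ(G) = 4.
A valid 4-coloring: color 1: [13, 14, 15]; color 2: [8, 9, 10]; color 3: [0, 3]; color 4: [1, 16].

χ(G) = 4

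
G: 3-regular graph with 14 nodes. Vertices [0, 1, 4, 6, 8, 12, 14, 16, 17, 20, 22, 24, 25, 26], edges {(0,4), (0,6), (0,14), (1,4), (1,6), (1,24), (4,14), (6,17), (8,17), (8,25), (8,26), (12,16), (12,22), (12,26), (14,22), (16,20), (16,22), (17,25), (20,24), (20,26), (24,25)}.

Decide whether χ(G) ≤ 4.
A valid 4-coloring: color 1: [4, 6, 8, 20, 22]; color 2: [14, 16, 17, 24, 26]; color 3: [0, 1, 12, 25].
(χ(G) = 3 ≤ 4.)

Yes, G is 4-colorable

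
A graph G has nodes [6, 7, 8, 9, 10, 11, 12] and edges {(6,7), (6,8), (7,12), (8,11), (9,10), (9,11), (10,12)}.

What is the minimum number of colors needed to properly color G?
χ(G) = 3

Clique number ω(G) = 2 (lower bound: χ ≥ ω).
Odd cycle [6, 8, 11, 9, 10, 12, 7] needs 3 colors (χ ≥ 3).
The coloring below uses 3 colors, so χ(G) = 3.
A valid 3-coloring: color 1: [6, 11, 12]; color 2: [7, 8, 9]; color 3: [10].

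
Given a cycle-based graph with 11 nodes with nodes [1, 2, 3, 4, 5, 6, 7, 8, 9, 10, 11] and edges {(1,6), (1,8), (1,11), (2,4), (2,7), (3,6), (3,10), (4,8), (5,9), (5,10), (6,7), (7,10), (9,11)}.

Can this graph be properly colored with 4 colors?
A valid 4-coloring: color 1: [2, 6, 8, 10, 11]; color 2: [1, 3, 4, 5, 7]; color 3: [9].
(χ(G) = 3 ≤ 4.)

Yes, G is 4-colorable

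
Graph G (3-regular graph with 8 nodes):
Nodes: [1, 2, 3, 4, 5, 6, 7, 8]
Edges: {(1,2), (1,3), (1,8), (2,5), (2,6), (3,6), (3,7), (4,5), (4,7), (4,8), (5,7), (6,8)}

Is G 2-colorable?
The clique on vertices [4, 5, 7] has size 3 > 2, so it alone needs 3 colors.

No, G is not 2-colorable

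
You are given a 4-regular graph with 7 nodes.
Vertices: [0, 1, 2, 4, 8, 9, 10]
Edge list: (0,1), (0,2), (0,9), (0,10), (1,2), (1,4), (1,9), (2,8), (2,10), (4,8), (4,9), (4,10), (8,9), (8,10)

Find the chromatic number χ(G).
χ(G) = 4

Clique number ω(G) = 3 (lower bound: χ ≥ ω).
Suppose a proper 3-coloring c exists. The clique [0, 1, 2] takes 3 distinct colors; by symmetry let c(0) = 1, c(1) = 2, c(2) = 3.
- Vertex 9: neighbors [0, 1] already have colors [1, 2] ⇒ c(9) = 3.
- Vertex 4: neighbors [1, 9] already have colors [2, 3] ⇒ c(4) = 1.
- Vertex 8: neighbors [4, 2] already have colors [1, 3] ⇒ c(8) = 2.
- Vertex 10: neighbors [0, 8, 2] already have colors [1, 2, 3] — all 3 colors blocked. Contradiction.
The forced assignments end in a contradiction, so G has no proper 3-coloring (χ ≥ 4).
The coloring below uses 4 colors, so χ(G) = 4.
A valid 4-coloring: color 1: [2, 4]; color 2: [1, 10]; color 3: [0, 8]; color 4: [9].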